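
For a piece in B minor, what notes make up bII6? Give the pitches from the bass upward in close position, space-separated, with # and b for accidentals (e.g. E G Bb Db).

E G C

bII6 is the Neapolitan sixth — a major triad on the lowered second degree, here in its customary first inversion. In B minor that root is C.
So the chord is C-E-G, a major triad.
The figured bass 6 indicates first inversion, placing the third (E) in the bass: E-G-C.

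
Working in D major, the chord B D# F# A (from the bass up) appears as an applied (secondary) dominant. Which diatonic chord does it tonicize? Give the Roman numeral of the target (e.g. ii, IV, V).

The chord is a dominant seventh chord on B.
A dominant resolves down a perfect fifth: B → E. In D major, E is scale degree 2, i.e. ii.

ii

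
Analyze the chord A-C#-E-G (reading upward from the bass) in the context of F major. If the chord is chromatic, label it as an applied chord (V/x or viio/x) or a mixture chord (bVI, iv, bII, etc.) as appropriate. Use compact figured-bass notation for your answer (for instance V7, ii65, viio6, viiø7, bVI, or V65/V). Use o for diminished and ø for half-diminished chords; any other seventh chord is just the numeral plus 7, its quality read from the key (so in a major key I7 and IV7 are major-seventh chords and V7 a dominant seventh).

V7/vi

The pitches A-C#-E-G form a dominant seventh chord rooted on A.
A is not a diatonic chord root with this quality in F major, but it lies a perfect fifth above D (vi), so the chord functions as an applied dominant of vi.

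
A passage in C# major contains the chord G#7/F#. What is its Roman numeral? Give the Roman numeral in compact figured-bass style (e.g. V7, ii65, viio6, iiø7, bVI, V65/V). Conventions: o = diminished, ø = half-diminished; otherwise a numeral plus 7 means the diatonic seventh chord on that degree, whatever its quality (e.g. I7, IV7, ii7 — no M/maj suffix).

V42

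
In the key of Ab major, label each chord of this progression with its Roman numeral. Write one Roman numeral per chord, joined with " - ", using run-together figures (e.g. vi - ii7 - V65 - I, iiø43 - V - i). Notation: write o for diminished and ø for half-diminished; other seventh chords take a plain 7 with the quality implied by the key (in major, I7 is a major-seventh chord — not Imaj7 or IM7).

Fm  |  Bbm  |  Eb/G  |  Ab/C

Fm: root F is the submediant; minor triad there is vi.
Bbm: minor triad on Bb = scale degree 2 → ii.
Eb/G: major triad on Eb = scale degree 5 → V6.
Ab/C: major triad on Ab = scale degree 1 → I6.

vi - ii - V6 - I6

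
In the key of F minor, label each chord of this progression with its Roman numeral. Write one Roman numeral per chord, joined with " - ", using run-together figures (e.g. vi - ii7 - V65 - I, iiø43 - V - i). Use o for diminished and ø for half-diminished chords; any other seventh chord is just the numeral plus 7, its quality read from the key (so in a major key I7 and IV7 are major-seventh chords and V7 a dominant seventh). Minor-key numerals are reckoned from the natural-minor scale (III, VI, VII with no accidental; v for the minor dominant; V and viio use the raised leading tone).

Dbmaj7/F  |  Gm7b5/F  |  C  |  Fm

VI65 - iiø42 - V - i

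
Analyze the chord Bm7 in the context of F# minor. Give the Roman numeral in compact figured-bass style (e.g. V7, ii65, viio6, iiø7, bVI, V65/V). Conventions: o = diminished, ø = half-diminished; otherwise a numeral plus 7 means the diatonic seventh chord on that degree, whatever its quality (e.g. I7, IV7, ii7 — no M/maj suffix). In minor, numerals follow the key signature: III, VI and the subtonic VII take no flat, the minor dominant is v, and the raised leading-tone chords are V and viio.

Stacked in thirds the chord is B-D-F#-A: a minor seventh chord on B.
In F# minor, B is the subdominant; the diatonic minor seventh chord there is iv7.

iv7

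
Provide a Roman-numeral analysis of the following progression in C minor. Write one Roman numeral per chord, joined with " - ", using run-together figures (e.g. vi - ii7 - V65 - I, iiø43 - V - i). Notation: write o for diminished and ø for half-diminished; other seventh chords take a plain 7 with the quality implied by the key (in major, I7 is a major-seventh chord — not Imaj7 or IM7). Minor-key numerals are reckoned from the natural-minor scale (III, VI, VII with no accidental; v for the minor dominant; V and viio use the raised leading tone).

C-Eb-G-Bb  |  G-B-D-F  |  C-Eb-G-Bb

C-Eb-G-Bb: minor seventh chord on C = scale degree 1 → i7.
G-B-D-F: root G is the dominant; dominant seventh chord there is V7.
C-Eb-G-Bb has root C, degree 1 in C minor, so i7.

i7 - V7 - i7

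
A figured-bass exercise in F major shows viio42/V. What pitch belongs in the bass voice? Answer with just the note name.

The applied chord viio42/V is rooted on B: B-D-F-Ab.
The figure 42 means third inversion — the seventh is in the bass.

Ab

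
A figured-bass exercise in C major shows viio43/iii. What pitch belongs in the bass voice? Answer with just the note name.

A

The applied chord viio43/iii is rooted on D#: D#-F#-A-C.
The figure 43 means second inversion — the fifth is in the bass.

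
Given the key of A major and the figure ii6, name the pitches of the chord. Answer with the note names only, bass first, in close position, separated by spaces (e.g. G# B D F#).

D F# B

The numeral's case and figure indicate a minor triad. In A major its root, the supertonic, is B.
That chord is spelled B-D-F#.
The figured bass 6 indicates first inversion, placing the third (D) in the bass: D-F#-B.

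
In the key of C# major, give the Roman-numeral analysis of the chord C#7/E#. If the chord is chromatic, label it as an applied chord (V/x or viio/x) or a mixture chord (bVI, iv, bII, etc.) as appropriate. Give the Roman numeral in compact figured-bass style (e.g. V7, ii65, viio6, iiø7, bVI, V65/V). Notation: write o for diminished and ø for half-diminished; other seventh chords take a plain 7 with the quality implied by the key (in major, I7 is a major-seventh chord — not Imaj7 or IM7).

The pitches C#-E#-G#-B form a dominant seventh chord rooted on C#.
C# is not a diatonic chord root with this quality in C# major, but it lies a perfect fifth above F# (IV), so the chord functions as an applied dominant of IV.
With E# in the bass the chord is in first inversion, so the figured bass is 65.

V65/IV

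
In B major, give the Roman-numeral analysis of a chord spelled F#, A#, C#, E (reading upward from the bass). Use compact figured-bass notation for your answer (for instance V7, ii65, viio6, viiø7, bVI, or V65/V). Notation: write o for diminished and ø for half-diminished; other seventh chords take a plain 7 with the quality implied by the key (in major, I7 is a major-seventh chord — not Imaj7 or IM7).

The pitches F#-A#-C#-E form a dominant seventh chord rooted on F#.
F# is scale degree 5 in B major, and a dominant seventh chord on that degree is written V7.

V7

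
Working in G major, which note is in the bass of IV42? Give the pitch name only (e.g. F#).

B

IV in G major has root C; the chord is C-E-G-B.
The figure 42 means third inversion — the seventh is in the bass.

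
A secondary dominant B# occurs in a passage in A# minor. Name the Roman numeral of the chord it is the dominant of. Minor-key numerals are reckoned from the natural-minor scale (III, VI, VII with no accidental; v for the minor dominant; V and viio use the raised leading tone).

V

The chord is a major triad on B#.
A dominant resolves down a perfect fifth: B# → E#. In A# minor, E# is scale degree 5, i.e. V.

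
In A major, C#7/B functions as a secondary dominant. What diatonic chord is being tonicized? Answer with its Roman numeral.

vi

The chord is a dominant seventh chord on C#.
A dominant resolves down a perfect fifth: C# → F#. In A major, F# is scale degree 6, i.e. vi.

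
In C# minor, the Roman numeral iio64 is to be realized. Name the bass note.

A

iio in C# minor has root D#; the chord is D#-F#-A.
The figure 64 means second inversion — the fifth is in the bass.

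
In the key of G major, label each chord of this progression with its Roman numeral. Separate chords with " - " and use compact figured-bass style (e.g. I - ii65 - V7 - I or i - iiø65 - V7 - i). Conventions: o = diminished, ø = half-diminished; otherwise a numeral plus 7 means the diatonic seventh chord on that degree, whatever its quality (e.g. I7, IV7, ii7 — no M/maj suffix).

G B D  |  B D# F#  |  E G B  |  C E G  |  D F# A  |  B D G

I - V/vi - vi - IV - V - I6

G-B-D has root G, degree 1 in G major, so I.
B-D#-F#: chromatic; B is V of vi, so V/vi.
E-G-B has root E, degree 6 in G major, so vi.
C-E-G: root C is the subdominant; major triad there is IV.
D-F#-A: major triad on D = scale degree 5 → V.
B-D-G has root G, degree 1 in G major, so I6.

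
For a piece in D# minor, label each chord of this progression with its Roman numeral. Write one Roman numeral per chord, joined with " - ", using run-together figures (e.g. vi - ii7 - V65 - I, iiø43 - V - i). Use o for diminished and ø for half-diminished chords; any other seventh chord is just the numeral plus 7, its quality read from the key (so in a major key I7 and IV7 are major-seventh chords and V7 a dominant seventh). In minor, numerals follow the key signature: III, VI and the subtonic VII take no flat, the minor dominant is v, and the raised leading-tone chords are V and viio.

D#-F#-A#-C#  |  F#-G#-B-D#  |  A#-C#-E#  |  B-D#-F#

i7 - iv42 - v - VI

D#-F#-A#-C#: minor seventh chord on D# = scale degree 1 → i7.
F#-G#-B-D#: root G# is the subdominant; minor seventh chord there is iv42.
A#-C#-E# has root A#, degree 5 in D# minor, so v.
B-D#-F#: root B is the submediant; major triad there is VI.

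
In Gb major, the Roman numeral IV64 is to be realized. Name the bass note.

Gb

IV in Gb major has root Cb; the chord is Cb-Eb-Gb.
The figure 64 means second inversion — the fifth is in the bass.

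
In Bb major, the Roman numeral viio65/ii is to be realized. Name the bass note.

The applied chord viio65/ii is rooted on B: B-D-F-Ab.
The figure 65 means first inversion — the third is in the bass.

D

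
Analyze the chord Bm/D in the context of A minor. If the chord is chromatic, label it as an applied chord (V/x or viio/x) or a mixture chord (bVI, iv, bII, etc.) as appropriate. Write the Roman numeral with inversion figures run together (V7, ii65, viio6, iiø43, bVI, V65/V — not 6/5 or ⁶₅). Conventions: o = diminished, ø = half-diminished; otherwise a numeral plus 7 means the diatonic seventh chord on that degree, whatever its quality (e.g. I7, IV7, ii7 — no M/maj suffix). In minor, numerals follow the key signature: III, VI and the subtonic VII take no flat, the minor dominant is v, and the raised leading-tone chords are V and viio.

ii6

Stacked in thirds the chord is B-D-F#: a minor triad on B.
B is the second degree of A minor. This is the minor supertonic, borrowed from the parallel major (the Dorian ii).
With D in the bass the chord is in first inversion, so the figured bass is 6.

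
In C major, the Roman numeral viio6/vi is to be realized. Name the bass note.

The applied chord viio6/vi is rooted on G#: G#-B-D.
The figure 6 means first inversion — the third is in the bass.

B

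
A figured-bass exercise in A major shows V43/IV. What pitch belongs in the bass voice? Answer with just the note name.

The applied chord V43/IV is rooted on A: A-C#-E-G.
The figure 43 means second inversion — the fifth is in the bass.

E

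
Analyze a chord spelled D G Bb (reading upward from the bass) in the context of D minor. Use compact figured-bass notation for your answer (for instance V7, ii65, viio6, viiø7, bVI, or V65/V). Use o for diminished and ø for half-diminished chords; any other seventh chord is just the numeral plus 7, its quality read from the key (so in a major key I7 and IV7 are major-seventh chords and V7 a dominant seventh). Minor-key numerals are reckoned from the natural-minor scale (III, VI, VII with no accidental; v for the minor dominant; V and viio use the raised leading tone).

Stacked in thirds the chord is G-Bb-D: a minor triad on G.
G is scale degree 4 in D minor, and a minor triad on that degree is written iv.
With D in the bass the chord is in second inversion, so the figured bass is 64.

iv64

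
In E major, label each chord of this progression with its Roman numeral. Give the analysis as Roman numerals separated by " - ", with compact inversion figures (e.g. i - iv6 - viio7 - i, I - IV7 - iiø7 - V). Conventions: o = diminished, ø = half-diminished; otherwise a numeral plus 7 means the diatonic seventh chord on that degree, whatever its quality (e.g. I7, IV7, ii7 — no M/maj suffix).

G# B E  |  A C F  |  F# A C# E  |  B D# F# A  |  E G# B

I6 - bII6 - ii7 - V7 - I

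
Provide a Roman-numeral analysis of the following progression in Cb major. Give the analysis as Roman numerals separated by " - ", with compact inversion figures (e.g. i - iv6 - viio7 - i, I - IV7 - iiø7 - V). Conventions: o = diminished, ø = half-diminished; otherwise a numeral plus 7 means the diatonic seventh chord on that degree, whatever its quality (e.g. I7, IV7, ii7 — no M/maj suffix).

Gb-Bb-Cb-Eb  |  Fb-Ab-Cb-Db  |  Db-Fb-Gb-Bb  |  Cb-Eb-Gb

I43 - ii65 - V43 - I

Gb-Bb-Cb-Eb: major seventh chord on Cb = scale degree 1 → I43.
Fb-Ab-Cb-Db: root Db is the supertonic; minor seventh chord there is ii65.
Db-Fb-Gb-Bb: dominant seventh chord on Gb = scale degree 5 → V43.
Cb-Eb-Gb: major triad on Cb = scale degree 1 → I.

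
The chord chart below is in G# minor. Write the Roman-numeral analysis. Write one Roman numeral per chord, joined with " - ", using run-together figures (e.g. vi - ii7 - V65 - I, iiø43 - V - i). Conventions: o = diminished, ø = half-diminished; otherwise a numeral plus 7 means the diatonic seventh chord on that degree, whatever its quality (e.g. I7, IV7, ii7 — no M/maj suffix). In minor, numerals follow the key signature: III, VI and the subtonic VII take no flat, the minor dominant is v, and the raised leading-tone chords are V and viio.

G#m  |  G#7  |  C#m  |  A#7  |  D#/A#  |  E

i - V7/iv - iv - V7/V - V64 - VI

G#m has root G#, degree 1 in G# minor, so i.
G#7: a dominant seventh chord on G#, the applied dominant of iv → V7/iv.
C#m has root C#, degree 4 in G# minor, so iv.
A#7: a dominant seventh chord on A#, the applied dominant of V → V7/V.
D#/A# has root D#, degree 5 in G# minor, so V64.
E has root E, degree 6 in G# minor, so VI.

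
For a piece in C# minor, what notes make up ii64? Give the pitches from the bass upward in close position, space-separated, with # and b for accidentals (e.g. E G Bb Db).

A# D# F#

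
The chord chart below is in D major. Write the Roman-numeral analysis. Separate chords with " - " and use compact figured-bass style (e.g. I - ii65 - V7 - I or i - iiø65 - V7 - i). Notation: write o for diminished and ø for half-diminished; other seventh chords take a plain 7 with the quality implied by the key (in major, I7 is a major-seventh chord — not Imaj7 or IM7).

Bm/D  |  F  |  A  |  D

Bm/D has root B, degree 6 in D major, so vi6.
F: major triad on F — chromatic; bIII (borrowed from the parallel minor).
A: root A is the dominant; major triad there is V.
D: major triad on D = scale degree 1 → I.

vi6 - bIII - V - I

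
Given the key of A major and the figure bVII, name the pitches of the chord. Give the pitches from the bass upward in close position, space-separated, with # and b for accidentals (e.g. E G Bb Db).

G B D

Scale degree 7 in A major is G#; lowering it a half step gives G. bVII is a major triad on the lowered seventh degree (the subtonic), borrowed from the parallel minor.
So the chord is G-B-D.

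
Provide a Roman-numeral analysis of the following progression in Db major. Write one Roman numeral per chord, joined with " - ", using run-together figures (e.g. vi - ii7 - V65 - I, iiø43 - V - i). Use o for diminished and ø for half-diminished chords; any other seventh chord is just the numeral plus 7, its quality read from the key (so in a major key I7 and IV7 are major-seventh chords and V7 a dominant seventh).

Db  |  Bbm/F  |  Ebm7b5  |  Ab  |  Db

Db: root Db is the tonic; major triad there is I.
Bbm/F has root Bb, degree 6 in Db major, so vi64.
Ebm7b5: half-diminished seventh chord on Eb — chromatic; iiø7 (borrowed from the parallel minor).
Ab has root Ab, degree 5 in Db major, so V.
Db: root Db is the tonic; major triad there is I.

I - vi64 - iiø7 - V - I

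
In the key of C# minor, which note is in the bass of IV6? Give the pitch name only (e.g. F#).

IV in C# minor has root F#; the chord is F#-A#-C#.
The figure 6 means first inversion — the third is in the bass.

A#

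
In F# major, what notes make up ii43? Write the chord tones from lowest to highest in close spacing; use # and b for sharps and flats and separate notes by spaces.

D# F# G# B

In F# major, scale degree 2 is G#, and the diatonic chord built there is a minor seventh chord.
That chord is spelled G#-B-D#-F#.
With the 43 figure the chord is in second inversion; from the bass D# upward in close position it reads D#-F#-G#-B.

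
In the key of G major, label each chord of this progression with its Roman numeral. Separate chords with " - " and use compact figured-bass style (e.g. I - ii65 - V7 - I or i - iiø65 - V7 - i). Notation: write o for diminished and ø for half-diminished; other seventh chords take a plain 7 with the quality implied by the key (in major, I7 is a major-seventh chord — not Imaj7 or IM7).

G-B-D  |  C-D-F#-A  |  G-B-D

G-B-D: major triad on G = scale degree 1 → I.
C-D-F#-A has root D, degree 5 in G major, so V42.
G-B-D has root G, degree 1 in G major, so I.

I - V42 - I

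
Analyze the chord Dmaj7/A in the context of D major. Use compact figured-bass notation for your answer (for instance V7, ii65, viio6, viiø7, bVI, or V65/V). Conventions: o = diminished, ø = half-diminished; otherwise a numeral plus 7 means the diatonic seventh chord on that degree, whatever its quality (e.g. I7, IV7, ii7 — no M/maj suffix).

I43

The pitches D-F#-A-C# form a major seventh chord rooted on D.
In D major, D is the tonic; the diatonic major seventh chord there is I7.
With A in the bass the chord is in second inversion, so the figured bass is 43.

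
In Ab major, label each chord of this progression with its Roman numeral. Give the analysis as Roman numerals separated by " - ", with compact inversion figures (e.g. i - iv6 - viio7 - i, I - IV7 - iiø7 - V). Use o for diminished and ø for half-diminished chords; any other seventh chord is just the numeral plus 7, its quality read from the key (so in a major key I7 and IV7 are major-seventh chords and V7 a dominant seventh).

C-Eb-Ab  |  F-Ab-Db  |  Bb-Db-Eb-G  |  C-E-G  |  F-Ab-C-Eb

I6 - IV6 - V43 - V/vi - vi7

C-Eb-Ab has root Ab, degree 1 in Ab major, so I6.
F-Ab-Db: major triad on Db = scale degree 4 → IV6.
Bb-Db-Eb-G: dominant seventh chord on Eb = scale degree 5 → V43.
C-E-G: a major triad on C, the applied dominant of vi → V/vi.
F-Ab-C-Eb: root F is the submediant; minor seventh chord there is vi7.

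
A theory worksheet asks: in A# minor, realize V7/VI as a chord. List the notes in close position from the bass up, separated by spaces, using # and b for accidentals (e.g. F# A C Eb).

V7/VI is a secondary dominant — the dominant seventh of VI. VI in A# minor is F#, so the applied chord's root is C#, a perfect fifth above.
Building a dominant seventh chord on C# gives C#-E#-G#-B.

C# E# G# B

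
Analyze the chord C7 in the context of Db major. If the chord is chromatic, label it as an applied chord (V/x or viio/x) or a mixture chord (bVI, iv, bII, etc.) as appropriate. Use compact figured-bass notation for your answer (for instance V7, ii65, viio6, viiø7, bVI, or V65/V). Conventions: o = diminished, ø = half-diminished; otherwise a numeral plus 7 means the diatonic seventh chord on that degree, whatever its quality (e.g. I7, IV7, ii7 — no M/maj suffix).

Stacked in thirds the chord is C-E-G-Bb: a dominant seventh chord on C.
C is not a diatonic chord root with this quality in Db major, but it lies a perfect fifth above F (iii), so the chord functions as an applied dominant of iii.

V7/iii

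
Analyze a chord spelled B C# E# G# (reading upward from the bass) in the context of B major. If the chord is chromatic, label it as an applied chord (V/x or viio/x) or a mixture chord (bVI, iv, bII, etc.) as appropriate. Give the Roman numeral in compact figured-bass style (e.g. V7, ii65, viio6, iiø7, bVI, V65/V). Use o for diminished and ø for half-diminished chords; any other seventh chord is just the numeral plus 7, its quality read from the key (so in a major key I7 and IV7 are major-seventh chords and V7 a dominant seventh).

V42/V

Stacked in thirds the chord is C#-E#-G#-B: a dominant seventh chord on C#.
C# is not a diatonic chord root with this quality in B major, but it lies a perfect fifth above F# (V), so the chord functions as an applied dominant of V.
With B in the bass the chord is in third inversion, so the figured bass is 42.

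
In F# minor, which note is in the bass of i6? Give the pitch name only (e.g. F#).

A

i in F# minor has root F#; the chord is F#-A-C#.
The figure 6 means first inversion — the third is in the bass.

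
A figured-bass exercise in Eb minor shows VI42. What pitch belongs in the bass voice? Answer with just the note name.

VI in Eb minor has root Cb; the chord is Cb-Eb-Gb-Bb.
The figure 42 means third inversion — the seventh is in the bass.

Bb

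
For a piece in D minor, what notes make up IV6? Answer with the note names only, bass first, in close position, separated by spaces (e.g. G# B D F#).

B D G

IV6 is the major subdominant, borrowed from the parallel major. In D minor that root is G.
So the chord is G-B-D, a major triad.
The figured bass 6 indicates first inversion, placing the third (B) in the bass: B-D-G.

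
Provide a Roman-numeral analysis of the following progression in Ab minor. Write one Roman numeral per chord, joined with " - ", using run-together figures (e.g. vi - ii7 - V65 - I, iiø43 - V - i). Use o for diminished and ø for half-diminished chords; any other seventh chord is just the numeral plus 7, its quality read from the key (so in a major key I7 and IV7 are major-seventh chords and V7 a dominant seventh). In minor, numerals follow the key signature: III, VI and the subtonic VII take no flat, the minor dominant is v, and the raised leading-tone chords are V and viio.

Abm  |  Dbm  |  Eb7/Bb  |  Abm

Abm has root Ab, degree 1 in Ab minor, so i.
Dbm: minor triad on Db = scale degree 4 → iv.
Eb7/Bb: dominant seventh chord on Eb = scale degree 5 → V43.
Abm: root Ab is the tonic; minor triad there is i.

i - iv - V43 - i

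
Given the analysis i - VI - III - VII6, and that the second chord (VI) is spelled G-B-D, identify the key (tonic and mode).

B minor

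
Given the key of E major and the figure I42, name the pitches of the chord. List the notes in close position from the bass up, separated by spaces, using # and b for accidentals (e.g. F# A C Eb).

D# E G# B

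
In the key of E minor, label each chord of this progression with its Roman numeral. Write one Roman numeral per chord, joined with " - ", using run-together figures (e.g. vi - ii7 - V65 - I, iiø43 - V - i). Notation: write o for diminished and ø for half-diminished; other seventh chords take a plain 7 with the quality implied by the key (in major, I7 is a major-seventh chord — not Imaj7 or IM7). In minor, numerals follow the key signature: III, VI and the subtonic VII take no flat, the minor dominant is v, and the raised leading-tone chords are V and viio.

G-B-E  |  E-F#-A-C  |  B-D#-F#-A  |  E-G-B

i6 - iiø42 - V7 - i

G-B-E has root E, degree 1 in E minor, so i6.
E-F#-A-C: root F# is the supertonic; half-diminished seventh chord there is iiø42.
B-D#-F#-A: dominant seventh chord on B = scale degree 5 → V7.
E-G-B has root E, degree 1 in E minor, so i.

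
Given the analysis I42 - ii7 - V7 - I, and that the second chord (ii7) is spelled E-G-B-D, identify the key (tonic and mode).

D major

The anchor chord is a minor seventh chord on E, labeled ii7.
If E is scale degree 2 and the mode makes that degree carry a minor seventh chord, the tonic is D and the mode is major.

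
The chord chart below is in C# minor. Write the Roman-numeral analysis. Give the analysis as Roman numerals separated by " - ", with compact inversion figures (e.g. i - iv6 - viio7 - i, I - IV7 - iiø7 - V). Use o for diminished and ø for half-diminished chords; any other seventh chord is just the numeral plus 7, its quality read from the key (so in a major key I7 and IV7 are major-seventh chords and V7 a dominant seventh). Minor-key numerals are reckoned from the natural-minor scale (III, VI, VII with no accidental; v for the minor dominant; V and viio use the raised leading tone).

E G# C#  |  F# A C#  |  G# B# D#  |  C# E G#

E-G#-C# has root C#, degree 1 in C# minor, so i6.
F#-A-C#: minor triad on F# = scale degree 4 → iv.
G#-B#-D#: major triad on G# = scale degree 5 → V.
C#-E-G# has root C#, degree 1 in C# minor, so i.

i6 - iv - V - i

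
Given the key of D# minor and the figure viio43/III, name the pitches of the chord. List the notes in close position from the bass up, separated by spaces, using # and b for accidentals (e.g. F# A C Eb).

The slash marks an applied leading-tone chord: viio of III. In D# minor, III is F#, so the leading tone to it is E#, a half step below.
Building a fully diminished seventh chord on E# gives E#-G#-B-D.
The figured bass 43 indicates second inversion, placing the fifth (B) in the bass: B-D-E#-G#.

B D E# G#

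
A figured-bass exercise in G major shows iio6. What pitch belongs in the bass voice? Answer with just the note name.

iio in G major has root A; the chord is A-C-Eb.
The figure 6 means first inversion — the third is in the bass.

C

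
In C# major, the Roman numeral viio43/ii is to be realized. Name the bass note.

G#

The applied chord viio43/ii is rooted on C##: C##-E#-G#-B.
The figure 43 means second inversion — the fifth is in the bass.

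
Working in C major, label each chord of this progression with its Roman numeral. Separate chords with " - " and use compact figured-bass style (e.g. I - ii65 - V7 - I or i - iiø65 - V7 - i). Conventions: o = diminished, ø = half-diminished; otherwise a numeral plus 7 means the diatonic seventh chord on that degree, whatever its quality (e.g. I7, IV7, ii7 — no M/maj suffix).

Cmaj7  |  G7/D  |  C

I7 - V43 - I

Cmaj7: root C is the tonic; major seventh chord there is I7.
G7/D has root G, degree 5 in C major, so V43.
C: root C is the tonic; major triad there is I.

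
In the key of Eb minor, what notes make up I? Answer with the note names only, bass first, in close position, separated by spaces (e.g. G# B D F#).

Eb G Bb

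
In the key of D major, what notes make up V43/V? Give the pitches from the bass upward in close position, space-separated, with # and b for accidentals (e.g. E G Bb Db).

V43/V is a secondary dominant — the dominant seventh of V. V in D major is A, so the applied chord's root is E, a perfect fifth above.
Building a dominant seventh chord on E gives E-G#-B-D.
With the 43 figure the chord is in second inversion; from the bass B upward in close position it reads B-D-E-G#.

B D E G#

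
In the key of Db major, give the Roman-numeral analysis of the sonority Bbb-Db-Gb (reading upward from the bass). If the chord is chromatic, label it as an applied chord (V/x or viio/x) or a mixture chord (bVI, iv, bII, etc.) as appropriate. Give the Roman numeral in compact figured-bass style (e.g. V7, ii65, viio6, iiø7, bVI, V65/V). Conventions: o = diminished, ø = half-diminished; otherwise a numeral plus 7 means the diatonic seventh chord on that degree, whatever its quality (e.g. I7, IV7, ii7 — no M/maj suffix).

Stacked in thirds the chord is Gb-Bbb-Db: a minor triad on Gb.
Gb is the fourth degree of Db major. This is the minor subdominant, borrowed from the parallel minor.
With Bbb in the bass the chord is in first inversion, so the figured bass is 6.

iv6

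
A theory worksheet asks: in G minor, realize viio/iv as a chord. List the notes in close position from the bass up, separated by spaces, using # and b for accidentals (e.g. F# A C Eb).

B D F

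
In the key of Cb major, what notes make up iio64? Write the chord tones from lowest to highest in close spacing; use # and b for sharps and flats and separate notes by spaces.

iio64 is the diminished supertonic triad, borrowed from the parallel minor. In Cb major that root is Db.
So the chord is Db-Fb-Abb.
The figured bass 64 indicates second inversion, placing the fifth (Abb) in the bass: Abb-Db-Fb.

Abb Db Fb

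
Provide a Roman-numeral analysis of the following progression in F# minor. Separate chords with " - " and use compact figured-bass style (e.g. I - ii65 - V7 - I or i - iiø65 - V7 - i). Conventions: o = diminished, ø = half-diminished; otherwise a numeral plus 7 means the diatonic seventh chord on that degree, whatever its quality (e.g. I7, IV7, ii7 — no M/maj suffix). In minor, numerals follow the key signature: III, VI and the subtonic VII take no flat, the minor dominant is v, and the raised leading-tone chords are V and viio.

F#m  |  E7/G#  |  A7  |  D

F#m has root F#, degree 1 in F# minor, so i.
E7/G# has root E, degree 7 in F# minor, so VII65.
A7: chromatic; A is V of VI, so V7/VI.
D: root D is the submediant; major triad there is VI.

i - VII65 - V7/VI - VI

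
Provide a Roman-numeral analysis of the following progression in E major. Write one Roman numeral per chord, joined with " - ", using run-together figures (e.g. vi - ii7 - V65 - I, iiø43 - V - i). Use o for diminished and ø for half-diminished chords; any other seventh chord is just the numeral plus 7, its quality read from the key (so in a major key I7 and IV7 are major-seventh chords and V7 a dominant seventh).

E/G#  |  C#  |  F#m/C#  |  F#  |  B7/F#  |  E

E/G#: root E is the tonic; major triad there is I6.
C# is the secondary dominant of ii (major triad on C#): V/ii.
F#m/C#: root F# is the supertonic; minor triad there is ii64.
F#: a major triad on F#, the applied dominant of V → V/V.
B7/F# has root B, degree 5 in E major, so V43.
E: root E is the tonic; major triad there is I.

I6 - V/ii - ii64 - V/V - V43 - I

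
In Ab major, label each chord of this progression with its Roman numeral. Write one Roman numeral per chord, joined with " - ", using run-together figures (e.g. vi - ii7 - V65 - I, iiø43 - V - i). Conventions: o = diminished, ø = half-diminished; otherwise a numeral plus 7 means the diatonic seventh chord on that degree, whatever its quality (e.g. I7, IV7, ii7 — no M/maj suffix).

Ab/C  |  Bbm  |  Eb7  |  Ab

Ab/C: root Ab is the tonic; major triad there is I6.
Bbm: root Bb is the supertonic; minor triad there is ii.
Eb7: root Eb is the dominant; dominant seventh chord there is V7.
Ab: root Ab is the tonic; major triad there is I.

I6 - ii - V7 - I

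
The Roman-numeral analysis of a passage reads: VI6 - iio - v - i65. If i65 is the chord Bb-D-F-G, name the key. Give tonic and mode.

i65 is given as Bb-D-F-G — a minor seventh chord with root G.
If G is scale degree 1 and the mode makes that degree carry a minor seventh chord, the tonic is G and the mode is minor.

G minor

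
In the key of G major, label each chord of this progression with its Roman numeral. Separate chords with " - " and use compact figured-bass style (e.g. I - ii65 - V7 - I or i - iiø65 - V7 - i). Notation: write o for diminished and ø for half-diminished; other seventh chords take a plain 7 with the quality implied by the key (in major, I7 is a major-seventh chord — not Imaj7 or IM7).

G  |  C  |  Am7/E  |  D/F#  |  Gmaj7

I - IV - ii43 - V6 - I7

G has root G, degree 1 in G major, so I.
C: root C is the subdominant; major triad there is IV.
Am7/E has root A, degree 2 in G major, so ii43.
D/F#: root D is the dominant; major triad there is V6.
Gmaj7 has root G, degree 1 in G major, so I7.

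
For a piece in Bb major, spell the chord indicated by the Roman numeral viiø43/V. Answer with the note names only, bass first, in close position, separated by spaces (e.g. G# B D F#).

viiø43/V is a secondary leading-tone chord. The target V is F in Bb major; the applied chord is rooted a semitone below, on E.
Building a half-diminished seventh chord on E gives E-G-Bb-D.
With the 43 figure the chord is in second inversion; from the bass Bb upward in close position it reads Bb-D-E-G.

Bb D E G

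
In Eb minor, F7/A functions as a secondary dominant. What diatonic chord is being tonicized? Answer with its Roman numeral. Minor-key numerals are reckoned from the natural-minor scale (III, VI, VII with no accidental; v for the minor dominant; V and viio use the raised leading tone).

V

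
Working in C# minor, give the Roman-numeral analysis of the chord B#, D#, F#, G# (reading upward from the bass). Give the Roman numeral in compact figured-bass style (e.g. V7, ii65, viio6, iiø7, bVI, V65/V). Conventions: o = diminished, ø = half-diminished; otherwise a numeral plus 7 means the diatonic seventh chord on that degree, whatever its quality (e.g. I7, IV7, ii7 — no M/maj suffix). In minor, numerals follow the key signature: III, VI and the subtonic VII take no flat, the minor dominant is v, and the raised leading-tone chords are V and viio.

The pitches G#-B#-D#-F# form a dominant seventh chord rooted on G#.
G# is scale degree 5 in C# minor, and a dominant seventh chord on that degree is written V7.
With B# in the bass the chord is in first inversion, so the figured bass is 65.

V65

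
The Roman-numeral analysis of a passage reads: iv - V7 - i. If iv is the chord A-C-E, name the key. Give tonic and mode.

iv is given as A-C-E — a minor triad with root A.
If A is scale degree 4 and the mode makes that degree carry a minor triad, the tonic is E and the mode is minor.

E minor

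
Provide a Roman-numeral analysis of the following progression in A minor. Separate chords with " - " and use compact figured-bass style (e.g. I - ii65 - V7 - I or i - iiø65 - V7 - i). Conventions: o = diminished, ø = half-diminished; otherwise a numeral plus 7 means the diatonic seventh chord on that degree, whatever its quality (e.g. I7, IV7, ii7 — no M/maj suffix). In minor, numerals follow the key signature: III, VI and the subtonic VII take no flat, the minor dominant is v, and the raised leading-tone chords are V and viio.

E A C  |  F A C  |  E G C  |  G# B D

E-A-C: minor triad on A = scale degree 1 → i64.
F-A-C has root F, degree 6 in A minor, so VI.
E-G-C: root C is the mediant; major triad there is III6.
G#-B-D: root G# is the leading tone; diminished triad there is viio.

i64 - VI - III6 - viio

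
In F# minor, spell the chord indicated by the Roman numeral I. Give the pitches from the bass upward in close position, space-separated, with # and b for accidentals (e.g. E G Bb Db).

F# A# C#

I is the major tonic (Picardy third), borrowed from the parallel major. In F# minor that root is F#.
So the chord is F#-A#-C#.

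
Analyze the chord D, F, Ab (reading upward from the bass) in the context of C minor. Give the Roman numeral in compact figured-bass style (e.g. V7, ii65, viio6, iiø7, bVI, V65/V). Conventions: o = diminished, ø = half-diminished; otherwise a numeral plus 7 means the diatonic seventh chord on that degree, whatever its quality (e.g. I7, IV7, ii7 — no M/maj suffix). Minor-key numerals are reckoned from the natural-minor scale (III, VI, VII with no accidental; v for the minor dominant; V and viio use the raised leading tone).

The pitches D-F-Ab form a diminished triad rooted on D.
In C minor, D is the supertonic; the diatonic diminished triad there is iio.

iio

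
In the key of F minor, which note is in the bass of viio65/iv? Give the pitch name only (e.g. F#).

C

The applied chord viio65/iv is rooted on A: A-C-Eb-Gb.
The figure 65 means first inversion — the third is in the bass.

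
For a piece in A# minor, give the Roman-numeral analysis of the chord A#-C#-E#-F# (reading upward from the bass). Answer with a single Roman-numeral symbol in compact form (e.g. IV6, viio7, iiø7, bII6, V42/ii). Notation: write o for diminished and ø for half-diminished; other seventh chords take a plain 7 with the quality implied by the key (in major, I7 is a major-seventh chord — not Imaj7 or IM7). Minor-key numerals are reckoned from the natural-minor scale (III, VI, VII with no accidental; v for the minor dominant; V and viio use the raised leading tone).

VI65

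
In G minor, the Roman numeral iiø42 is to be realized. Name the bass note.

iiø in G minor has root A; the chord is A-C-Eb-G.
The figure 42 means third inversion — the seventh is in the bass.

G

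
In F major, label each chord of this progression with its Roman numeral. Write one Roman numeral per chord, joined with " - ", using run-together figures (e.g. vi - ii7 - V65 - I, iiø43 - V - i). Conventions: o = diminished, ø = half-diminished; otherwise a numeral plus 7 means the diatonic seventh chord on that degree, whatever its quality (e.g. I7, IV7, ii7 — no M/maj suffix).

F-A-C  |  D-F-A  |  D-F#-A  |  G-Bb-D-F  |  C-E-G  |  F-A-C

F-A-C: root F is the tonic; major triad there is I.
D-F-A: root D is the submediant; minor triad there is vi.
D-F#-A is the secondary dominant of ii (major triad on D): V/ii.
G-Bb-D-F has root G, degree 2 in F major, so ii7.
C-E-G: major triad on C = scale degree 5 → V.
F-A-C: major triad on F = scale degree 1 → I.

I - vi - V/ii - ii7 - V - I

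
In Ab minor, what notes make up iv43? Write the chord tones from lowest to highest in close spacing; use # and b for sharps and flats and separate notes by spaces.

In Ab minor, the fourth degree is Db, and the diatonic chord built there is a minor seventh chord.
Stacking thirds from Db gives Db-Fb-Ab-Cb.
With the 43 figure the chord is in second inversion; from the bass Ab upward in close position it reads Ab-Cb-Db-Fb.

Ab Cb Db Fb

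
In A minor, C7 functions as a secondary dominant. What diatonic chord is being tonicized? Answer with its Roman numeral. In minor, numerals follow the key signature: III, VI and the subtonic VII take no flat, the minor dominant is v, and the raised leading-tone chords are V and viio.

The chord is a dominant seventh chord on C.
A dominant resolves down a perfect fifth: C → F. In A minor, F is scale degree 6, i.e. VI.

VI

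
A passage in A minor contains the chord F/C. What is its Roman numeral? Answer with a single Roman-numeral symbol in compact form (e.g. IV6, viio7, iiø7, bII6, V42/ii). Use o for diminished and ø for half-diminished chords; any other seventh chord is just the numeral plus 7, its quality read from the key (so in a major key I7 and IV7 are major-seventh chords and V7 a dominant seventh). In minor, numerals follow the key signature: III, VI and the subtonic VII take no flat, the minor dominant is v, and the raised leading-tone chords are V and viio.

VI64

The pitches F-A-C form a major triad rooted on F.
In A minor, F is the submediant; the diatonic major triad there is VI.
With C in the bass the chord is in second inversion, so the figured bass is 64.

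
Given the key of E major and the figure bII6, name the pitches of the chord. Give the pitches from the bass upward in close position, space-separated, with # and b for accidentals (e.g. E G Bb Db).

A C F

bII6 is the Neapolitan sixth — a major triad on the lowered second degree, here in its customary first inversion. In E major that root is F.
So the chord is F-A-C.
The figured bass 6 indicates first inversion, placing the third (A) in the bass: A-C-F.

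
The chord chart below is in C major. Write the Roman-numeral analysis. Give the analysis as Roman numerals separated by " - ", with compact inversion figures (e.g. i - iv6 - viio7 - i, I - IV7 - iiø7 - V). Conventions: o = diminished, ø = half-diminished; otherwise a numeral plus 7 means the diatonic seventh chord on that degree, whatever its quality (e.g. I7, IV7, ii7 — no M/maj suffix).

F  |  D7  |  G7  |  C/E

IV - V7/V - V7 - I6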